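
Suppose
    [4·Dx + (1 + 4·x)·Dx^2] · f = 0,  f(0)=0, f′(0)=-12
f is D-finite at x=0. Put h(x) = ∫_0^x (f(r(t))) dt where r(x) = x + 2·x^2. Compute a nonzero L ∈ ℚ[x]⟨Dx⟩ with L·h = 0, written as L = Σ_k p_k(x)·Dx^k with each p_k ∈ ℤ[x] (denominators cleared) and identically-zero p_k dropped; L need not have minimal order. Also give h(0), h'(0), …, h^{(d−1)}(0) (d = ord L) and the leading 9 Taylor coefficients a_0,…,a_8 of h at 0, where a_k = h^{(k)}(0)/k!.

L = (16·x + 32·x^2)·Dx^2 + (1 + 8·x + 24·x^2 + 32·x^3)·Dx^3  (order 3).
h: a_k = 0, 0, -6, 0, 8, -96/5, 128/5, 0, -768/7, …
ICs: h(0) = 0, h′(0) = 0, h′′(0) = -12.

f: a_k = 0, -12, 24, -64, 192, -3072/5, 2048, -49152/7, 24576, …
f∘r: x↦r, Dx↦Dx/r' in L_f ⇒ L₀.
h=∫h₀ ⇒ L = L₀·Dx.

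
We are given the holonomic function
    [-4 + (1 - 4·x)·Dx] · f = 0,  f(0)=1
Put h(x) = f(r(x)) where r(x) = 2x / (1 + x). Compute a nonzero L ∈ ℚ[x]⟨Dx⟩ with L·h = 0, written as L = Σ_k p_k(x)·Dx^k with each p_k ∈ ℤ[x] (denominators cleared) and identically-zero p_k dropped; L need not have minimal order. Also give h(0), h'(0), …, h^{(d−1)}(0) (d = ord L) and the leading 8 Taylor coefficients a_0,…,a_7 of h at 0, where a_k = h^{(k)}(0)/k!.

f: a_k = 1, 4, 16, 64, 256, 1024, 4096, 16384, …
Substitute x→r, Dx→(1/r')Dx; clear ⇒ L₀.
L = 8 + (-1 + 6·x + 7·x^2)·Dx  (order 1).
h: a_k = 1, 8, 56, 392, 2744, 19208, 134456, 941192, …
ICs: h(0) = 1.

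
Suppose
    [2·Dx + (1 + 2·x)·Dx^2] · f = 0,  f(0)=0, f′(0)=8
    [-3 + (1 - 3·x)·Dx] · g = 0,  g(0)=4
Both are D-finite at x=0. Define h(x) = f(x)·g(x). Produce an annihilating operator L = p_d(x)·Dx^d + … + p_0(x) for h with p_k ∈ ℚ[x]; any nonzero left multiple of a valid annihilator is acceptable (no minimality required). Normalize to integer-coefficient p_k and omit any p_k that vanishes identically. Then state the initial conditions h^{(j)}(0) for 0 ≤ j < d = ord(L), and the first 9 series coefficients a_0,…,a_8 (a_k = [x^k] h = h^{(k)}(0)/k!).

f: a_k = 0, 8, -8, 32/3, -16, 128/5, -128/3, 512/7, -128, …
g: a_k = 4, 12, 36, 108, 324, 972, 2916, 8748, 26244, …
f·g: L₀ = L_f ⊗_s L_g, ord ≤ 2·1.
L = 6 + (4 + 18·x)·Dx + (-1 + x + 6·x^2)·Dx^2  (order 2).
h: a_k = 0, 32, 64, 704/3, 640, 10112/5, 88448/15, 629376/35, 1870208/35, …
ICs: h(0) = 0, h′(0) = 32.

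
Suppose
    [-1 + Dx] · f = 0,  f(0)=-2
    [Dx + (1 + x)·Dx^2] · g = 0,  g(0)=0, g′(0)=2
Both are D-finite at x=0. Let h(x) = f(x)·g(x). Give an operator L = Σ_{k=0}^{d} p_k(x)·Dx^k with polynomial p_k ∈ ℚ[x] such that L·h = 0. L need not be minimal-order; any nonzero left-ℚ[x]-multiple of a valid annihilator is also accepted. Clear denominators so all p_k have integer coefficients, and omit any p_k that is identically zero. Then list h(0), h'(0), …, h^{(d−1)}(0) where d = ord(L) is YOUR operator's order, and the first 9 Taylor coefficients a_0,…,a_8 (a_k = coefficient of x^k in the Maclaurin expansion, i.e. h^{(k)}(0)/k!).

f: a_k = -2, -2, -1, -1/3, -1/12, -1/60, -1/360, -1/2520, -1/20160, …
g: a_k = 0, 2, -1, 2/3, -1/2, 2/5, -1/3, 2/7, -1/4, …
Sym-product of L_f,L_g gives L₀ (≤ ord 2).
L = x + (-1 - 2·x)·Dx + (1 + x)·Dx^2  (order 2).
h: a_k = 0, -4, -2, -4/3, 0, -3/10, 7/36, -23/126, 29/180, …
ICs: h(0) = 0, h′(0) = -4.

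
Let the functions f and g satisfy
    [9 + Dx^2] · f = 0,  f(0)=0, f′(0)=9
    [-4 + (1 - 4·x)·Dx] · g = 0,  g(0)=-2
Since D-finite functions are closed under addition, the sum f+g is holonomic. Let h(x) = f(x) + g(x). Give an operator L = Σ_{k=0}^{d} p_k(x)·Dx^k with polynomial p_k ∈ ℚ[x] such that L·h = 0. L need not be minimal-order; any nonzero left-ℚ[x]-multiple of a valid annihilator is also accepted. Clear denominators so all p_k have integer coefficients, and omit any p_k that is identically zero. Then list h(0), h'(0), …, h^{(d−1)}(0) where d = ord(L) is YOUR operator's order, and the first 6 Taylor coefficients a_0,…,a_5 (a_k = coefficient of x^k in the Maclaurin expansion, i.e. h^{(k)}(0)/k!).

f: a_k = 0, 9, 0, -27/2, 0, 243/40, …
g: a_k = -2, -8, -32, -128, -512, -2048, …
L₀ := lclm(L_f,L_g); ord L₀ ≤ 2+1.
L = (-3780 + 2592·x - 5184·x^2) + (369 - 2124·x + 3888·x^2 - 5184·x^3)·Dx + (-420 + 288·x - 576·x^2)·Dx^2 + (41 - 236·x + 432·x^2 - 576·x^3)·Dx^3  (order 3).
h: a_k = -2, 1, -32, -283/2, -512, -81677/40, …
ICs: h(0) = -2, h′(0) = 1, h′′(0) = -64.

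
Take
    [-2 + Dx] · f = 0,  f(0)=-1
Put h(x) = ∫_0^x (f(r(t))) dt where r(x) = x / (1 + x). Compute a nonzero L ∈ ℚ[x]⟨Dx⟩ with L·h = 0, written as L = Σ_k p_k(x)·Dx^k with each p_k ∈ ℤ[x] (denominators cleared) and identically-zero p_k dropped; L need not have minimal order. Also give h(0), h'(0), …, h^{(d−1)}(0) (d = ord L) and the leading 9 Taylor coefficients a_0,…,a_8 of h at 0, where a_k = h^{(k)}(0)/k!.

L = -2·Dx + (1 + 2·x + x^2)·Dx^2  (order 2).
h: a_k = 0, -1, -1, 0, 1/6, -2/15, 1/15, -4/315, -5/252, …
ICs: h(0) = 0, h′(0) = -1.

f: a_k = -1, -2, -2, -4/3, -2/3, -4/15, -4/45, -8/315, -2/315, …
L₀ from L_f via x↦r, Dx↦r'^{-1}Dx.
Integrate: L := L₀·Dx.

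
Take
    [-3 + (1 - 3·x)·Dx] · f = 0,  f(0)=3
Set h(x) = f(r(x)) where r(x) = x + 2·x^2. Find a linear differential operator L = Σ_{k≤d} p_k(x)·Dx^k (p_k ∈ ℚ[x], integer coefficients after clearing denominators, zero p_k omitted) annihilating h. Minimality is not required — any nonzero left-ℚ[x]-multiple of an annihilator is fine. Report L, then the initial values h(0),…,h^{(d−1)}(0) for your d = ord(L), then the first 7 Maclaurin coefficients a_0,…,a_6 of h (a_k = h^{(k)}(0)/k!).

L = (3 + 12·x) + (-1 + 3·x + 6·x^2)·Dx  (order 1).
h: a_k = 3, 9, 45, 189, 837, 3645, 15957, …
ICs: h(0) = 3.

f: a_k = 3, 9, 27, 81, 243, 729, 2187, …
Change of var in L_f (x↦r) gives L₀.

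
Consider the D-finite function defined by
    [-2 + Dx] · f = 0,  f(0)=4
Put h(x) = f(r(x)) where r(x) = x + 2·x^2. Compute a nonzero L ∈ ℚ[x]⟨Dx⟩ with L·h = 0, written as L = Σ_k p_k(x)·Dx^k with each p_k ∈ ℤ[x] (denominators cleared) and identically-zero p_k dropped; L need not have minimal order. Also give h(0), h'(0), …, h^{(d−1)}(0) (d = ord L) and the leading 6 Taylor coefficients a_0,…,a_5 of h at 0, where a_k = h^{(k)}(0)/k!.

L = (-2 - 8·x) + Dx  (order 1).
h: a_k = 4, 8, 24, 112/3, 200/3, 432/5, …
ICs: h(0) = 4.

f: a_k = 4, 8, 8, 16/3, 8/3, 16/15, …
f∘r: x↦r, Dx↦Dx/r' in L_f ⇒ L₀.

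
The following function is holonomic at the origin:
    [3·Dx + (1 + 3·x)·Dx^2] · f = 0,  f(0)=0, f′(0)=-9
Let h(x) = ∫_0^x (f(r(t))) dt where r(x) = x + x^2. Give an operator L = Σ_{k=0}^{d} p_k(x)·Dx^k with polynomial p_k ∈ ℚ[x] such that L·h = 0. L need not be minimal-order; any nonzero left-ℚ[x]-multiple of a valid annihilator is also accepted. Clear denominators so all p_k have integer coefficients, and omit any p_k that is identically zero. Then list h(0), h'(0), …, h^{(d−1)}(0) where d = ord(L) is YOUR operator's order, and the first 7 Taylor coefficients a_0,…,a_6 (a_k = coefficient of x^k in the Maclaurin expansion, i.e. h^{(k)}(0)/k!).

f: a_k = 0, -9, 27/2, -27, 243/4, -729/5, 729/2, …
L₀ from L_f via x↦r, Dx↦r'^{-1}Dx.
h=∫h₀ ⇒ L = L₀·Dx.
L = (1 + 6·x + 6·x^2)·Dx^2 + (1 + 5·x + 9·x^2 + 6·x^3)·Dx^3  (order 3).
h: a_k = 0, 0, -9/2, 3/2, 0, -27/20, 27/10, …
ICs: h(0) = 0, h′(0) = 0, h′′(0) = -9.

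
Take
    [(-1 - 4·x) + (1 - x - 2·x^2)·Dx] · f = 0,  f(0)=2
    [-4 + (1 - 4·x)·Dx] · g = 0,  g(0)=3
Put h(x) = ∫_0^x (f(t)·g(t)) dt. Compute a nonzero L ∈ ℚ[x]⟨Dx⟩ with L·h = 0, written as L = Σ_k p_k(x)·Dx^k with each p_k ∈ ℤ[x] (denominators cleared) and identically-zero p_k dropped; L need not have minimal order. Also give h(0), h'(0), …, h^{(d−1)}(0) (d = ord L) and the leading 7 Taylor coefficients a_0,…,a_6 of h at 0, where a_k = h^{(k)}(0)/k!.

f: a_k = 2, 2, 6, 10, 22, 42, 86, …
g: a_k = 3, 12, 48, 192, 768, 3072, 12288, …
h₀=f·g: eliminate ⇒ L₀, order ≤ 1·1.
Integrate: L := L₀·Dx.
L = (-5 + 4·x + 24·x^2)·Dx + (1 - 5·x + 2·x^2 + 8·x^3)·Dx^2  (order 2).
h: a_k = 0, 6, 15, 46, 291/2, 2394/5, 1617, …
ICs: h(0) = 0, h′(0) = 6.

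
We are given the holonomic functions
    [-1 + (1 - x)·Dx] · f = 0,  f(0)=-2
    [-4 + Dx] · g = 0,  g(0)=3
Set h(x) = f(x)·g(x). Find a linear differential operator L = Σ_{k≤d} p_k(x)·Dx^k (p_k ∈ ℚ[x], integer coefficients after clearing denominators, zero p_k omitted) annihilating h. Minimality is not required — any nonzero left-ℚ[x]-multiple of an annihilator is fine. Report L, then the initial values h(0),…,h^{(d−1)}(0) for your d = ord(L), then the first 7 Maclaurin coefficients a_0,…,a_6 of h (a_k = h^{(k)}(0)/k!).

L = (5 - 4·x) + (-1 + x)·Dx  (order 1).
h: a_k = -6, -30, -78, -142, -206, -1286/5, -874/3, …
ICs: h(0) = -6.

f: a_k = -2, -2, -2, -2, -2, -2, -2, …
g: a_k = 3, 12, 24, 32, 32, 128/5, 256/15, …
Product ⇒ symmetric product L₀, ord ≤ 1.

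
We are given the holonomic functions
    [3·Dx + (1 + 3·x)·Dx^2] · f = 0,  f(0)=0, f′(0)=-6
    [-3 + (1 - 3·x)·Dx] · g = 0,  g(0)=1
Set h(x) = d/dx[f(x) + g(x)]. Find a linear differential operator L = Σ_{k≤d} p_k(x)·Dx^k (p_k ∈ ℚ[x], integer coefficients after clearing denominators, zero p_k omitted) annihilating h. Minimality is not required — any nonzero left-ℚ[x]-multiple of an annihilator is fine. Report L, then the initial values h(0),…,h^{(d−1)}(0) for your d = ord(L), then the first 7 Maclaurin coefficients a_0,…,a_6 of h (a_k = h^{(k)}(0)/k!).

L = (-30 - 18·x) + (-4 - 48·x - 36·x^2)·Dx + (1 + x - 9·x^2 - 9·x^3)·Dx^2  (order 2).
h: a_k = -3, 36, 27, 486, 729, 5832, 10935, …
ICs: h(0) = -3, h′(0) = 36.

f: a_k = 0, -6, 9, -18, 81/2, -486/5, 243, …
g: a_k = 1, 3, 9, 27, 81, 243, 729, …
h₀=f+g: left-lcm gives L₀, ord ≤ 3.
Differentiate: ansatz ord ≤ ord L₀ ⇒ L.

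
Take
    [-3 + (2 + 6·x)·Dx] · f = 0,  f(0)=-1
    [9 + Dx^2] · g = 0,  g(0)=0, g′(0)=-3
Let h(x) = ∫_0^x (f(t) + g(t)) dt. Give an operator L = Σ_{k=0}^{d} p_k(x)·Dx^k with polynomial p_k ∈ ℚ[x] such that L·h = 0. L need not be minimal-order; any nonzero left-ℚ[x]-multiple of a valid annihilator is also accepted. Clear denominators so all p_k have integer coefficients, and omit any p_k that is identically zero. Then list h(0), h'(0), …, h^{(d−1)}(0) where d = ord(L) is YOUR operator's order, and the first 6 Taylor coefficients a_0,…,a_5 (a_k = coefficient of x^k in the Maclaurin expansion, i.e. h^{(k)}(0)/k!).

L = (-63 - 216·x - 324·x^2)·Dx + (18 + 198·x + 648·x^2 + 648·x^3)·Dx^2 + (-7 - 24·x - 36·x^2)·Dx^3 + (2 + 22·x + 72·x^2 + 72·x^3)·Dx^4  (order 4).
h: a_k = 0, -1, -9/4, 3/8, 45/64, 81/128, …
ICs: h(0) = 0, h′(0) = -1, h′′(0) = -9/2, h′′′(0) = 9/4.

f: a_k = -1, -3/2, 9/8, -27/16, 405/128, -1701/256, …
g: a_k = 0, -3, 0, 9/2, 0, -81/40, …
L₀ := lclm(L_f,L_g); ord L₀ ≤ 1+2.
Integrate: L := L₀·Dx.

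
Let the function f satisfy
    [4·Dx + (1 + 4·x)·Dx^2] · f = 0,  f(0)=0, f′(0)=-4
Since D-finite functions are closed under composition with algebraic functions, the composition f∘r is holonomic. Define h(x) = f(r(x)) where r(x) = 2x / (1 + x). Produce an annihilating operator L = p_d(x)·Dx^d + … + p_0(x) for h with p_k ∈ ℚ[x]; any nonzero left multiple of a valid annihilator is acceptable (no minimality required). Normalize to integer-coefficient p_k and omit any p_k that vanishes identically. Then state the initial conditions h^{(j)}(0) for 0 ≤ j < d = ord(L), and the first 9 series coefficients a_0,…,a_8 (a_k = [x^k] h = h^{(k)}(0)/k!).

L = (10 + 18·x)·Dx + (1 + 10·x + 9·x^2)·Dx^2  (order 2).
h: a_k = 0, -8, 40, -728/3, 1640, -59048/5, 265720/3, -4782968/7, 5380840, …
ICs: h(0) = 0, h′(0) = -8.

f: a_k = 0, -4, 8, -64/3, 64, -1024/5, 2048/3, -16384/7, 8192, …
L₀ from L_f via x↦r, Dx↦r'^{-1}Dx.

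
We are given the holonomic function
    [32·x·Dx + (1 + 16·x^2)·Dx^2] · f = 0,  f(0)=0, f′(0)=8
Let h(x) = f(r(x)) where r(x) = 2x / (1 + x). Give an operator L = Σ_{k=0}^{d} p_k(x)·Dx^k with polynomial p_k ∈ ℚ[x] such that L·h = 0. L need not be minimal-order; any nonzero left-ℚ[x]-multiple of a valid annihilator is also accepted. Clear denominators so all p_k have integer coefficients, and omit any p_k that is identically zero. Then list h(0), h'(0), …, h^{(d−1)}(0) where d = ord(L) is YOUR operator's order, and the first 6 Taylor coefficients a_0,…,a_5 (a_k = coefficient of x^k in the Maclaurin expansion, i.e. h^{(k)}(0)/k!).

f: a_k = 0, 8, 0, -128/3, 0, 2048/5, …
f∘r: x↦r, Dx↦Dx/r' in L_f ⇒ L₀.
L = (2 + 130·x)·Dx + (1 + 2·x + 65·x^2)·Dx^2  (order 2).
h: a_k = 0, 16, -16, -976/3, 1008, 55376/5, …
ICs: h(0) = 0, h′(0) = 16.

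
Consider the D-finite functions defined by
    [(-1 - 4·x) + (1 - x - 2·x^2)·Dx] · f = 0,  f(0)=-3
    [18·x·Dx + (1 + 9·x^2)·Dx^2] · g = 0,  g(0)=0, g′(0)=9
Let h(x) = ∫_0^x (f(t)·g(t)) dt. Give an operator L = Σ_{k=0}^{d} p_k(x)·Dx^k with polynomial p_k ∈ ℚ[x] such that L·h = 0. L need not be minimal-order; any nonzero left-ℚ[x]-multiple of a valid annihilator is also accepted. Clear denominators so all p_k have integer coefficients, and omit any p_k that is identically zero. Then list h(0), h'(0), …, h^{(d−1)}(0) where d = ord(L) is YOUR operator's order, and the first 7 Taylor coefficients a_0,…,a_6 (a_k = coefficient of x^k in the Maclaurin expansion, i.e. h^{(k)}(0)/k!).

f: a_k = -3, -3, -9, -15, -33, -63, -129, …
g: a_k = 0, 9, 0, -27, 0, 729/5, 0, …
Sym-product of L_f,L_g gives L₀ (≤ ord 2).
h=∫h₀ ⇒ L = L₀·Dx.
L = (4 + 18·x + 108·x^2)·Dx + (2 - 10·x + 36·x^2 + 108·x^3)·Dx^2 + (-1 + x - 7·x^2 + 9·x^3 + 18·x^4)·Dx^3  (order 3).
h: a_k = 0, 0, -27/2, -9, 0, -54/5, -819/10, …
ICs: h(0) = 0, h′(0) = 0, h′′(0) = -27.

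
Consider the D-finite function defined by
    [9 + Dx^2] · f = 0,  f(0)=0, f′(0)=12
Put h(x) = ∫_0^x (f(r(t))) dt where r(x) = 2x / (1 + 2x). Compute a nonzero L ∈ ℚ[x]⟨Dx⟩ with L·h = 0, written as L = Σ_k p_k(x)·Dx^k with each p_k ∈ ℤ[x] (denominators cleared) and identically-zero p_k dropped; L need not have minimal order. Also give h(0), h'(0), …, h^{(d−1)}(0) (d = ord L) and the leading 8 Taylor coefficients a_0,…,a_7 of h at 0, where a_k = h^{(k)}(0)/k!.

f: a_k = 0, 12, 0, -18, 0, 81/10, 0, -243/140, …
L₀ from L_f via x↦r, Dx↦r'^{-1}Dx.
h=∫₀ˣh₀: take L = L₀·Dx.
L = 36·Dx + (4 + 24·x + 48·x^2 + 32·x^3)·Dx^2 + (1 + 8·x + 24·x^2 + 32·x^3 + 16·x^4)·Dx^3  (order 3).
h: a_k = 0, 0, 12, -16, -12, 672/5, -2344/5, 8160/7, …
ICs: h(0) = 0, h′(0) = 0, h′′(0) = 24.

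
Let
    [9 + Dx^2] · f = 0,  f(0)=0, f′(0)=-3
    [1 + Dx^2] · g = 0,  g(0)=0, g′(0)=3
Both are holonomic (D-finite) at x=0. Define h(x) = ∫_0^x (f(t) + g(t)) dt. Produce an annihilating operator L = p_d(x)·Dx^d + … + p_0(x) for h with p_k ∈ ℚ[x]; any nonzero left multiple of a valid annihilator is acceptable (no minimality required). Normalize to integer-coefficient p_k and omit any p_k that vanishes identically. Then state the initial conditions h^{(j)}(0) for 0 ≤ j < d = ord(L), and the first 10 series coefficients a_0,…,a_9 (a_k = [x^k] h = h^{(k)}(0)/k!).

L = 9·Dx + 10·Dx^3 + Dx^5  (order 5).
h: a_k = 0, 0, 0, 0, 1, 0, -1/3, 0, 13/240, 0, …
ICs: h(0) = 0, h′(0) = 0, h′′(0) = 0, h′′′(0) = 0, h′′′′(0) = 24.

f: a_k = 0, -3, 0, 9/2, 0, -81/40, 0, 243/560, 0, -243/4480, …
g: a_k = 0, 3, 0, -1/2, 0, 1/40, 0, -1/1680, 0, 1/120960, …
L₀ := lclm(L_f,L_g); ord L₀ ≤ 2+2.
Integrate: L := L₀·Dx.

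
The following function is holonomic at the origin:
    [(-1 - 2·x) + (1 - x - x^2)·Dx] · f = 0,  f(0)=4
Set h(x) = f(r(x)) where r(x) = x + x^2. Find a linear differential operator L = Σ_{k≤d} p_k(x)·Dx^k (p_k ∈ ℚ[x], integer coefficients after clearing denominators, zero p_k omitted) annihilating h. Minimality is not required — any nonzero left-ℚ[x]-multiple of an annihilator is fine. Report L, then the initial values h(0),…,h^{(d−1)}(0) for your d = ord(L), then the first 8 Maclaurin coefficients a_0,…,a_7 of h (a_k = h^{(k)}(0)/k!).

L = (1 + 4·x + 6·x^2 + 4·x^3) + (-1 + x + 2·x^2 + 2·x^3 + x^4)·Dx  (order 1).
h: a_k = 4, 4, 12, 28, 64, 148, 344, 796, …
ICs: h(0) = 4.

f: a_k = 4, 4, 8, 12, 20, 32, 52, 84, …
Substitute x→r, Dx→(1/r')Dx; clear ⇒ L₀.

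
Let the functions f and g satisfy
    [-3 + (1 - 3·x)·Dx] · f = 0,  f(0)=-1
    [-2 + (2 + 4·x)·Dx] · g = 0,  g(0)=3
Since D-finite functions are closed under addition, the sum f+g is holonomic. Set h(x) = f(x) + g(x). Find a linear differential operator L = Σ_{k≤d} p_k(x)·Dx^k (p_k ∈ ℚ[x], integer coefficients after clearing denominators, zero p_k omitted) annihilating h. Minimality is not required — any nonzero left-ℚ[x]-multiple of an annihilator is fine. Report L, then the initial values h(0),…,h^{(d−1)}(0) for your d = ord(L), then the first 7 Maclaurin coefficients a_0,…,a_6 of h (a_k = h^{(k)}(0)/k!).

f: a_k = -1, -3, -9, -27, -81, -243, -729, …
g: a_k = 3, 3, -3/2, 3/2, -15/8, 21/8, -63/16, …
L₀ := lclm(L_f,L_g); ord L₀ ≤ 1+1.
L = (-42 - 54·x) + (38 + 132·x + 162·x^2)·Dx + (-4 - 14·x + 42·x^2 + 108·x^3)·Dx^2  (order 2).
h: a_k = 2, 0, -21/2, -51/2, -663/8, -1923/8, -11727/16, …
ICs: h(0) = 2, h′(0) = 0.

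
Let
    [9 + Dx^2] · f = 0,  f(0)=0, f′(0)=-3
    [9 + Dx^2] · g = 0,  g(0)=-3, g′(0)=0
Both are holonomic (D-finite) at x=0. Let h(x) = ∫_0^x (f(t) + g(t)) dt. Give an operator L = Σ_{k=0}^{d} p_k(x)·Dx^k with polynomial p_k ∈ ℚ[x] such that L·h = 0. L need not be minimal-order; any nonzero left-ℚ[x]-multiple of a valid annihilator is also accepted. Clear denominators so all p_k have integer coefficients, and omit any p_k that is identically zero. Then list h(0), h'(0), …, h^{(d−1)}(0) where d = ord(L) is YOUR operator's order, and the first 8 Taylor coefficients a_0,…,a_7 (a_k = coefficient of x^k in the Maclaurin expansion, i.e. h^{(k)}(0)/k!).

f: a_k = 0, -3, 0, 9/2, 0, -81/40, 0, 243/560, …
g: a_k = -3, 0, 27/2, 0, -81/8, 0, 243/80, 0, …
h₀=f+g: left-lcm gives L₀, ord ≤ 4.
h=∫h₀ ⇒ L = L₀·Dx.
L = 9·Dx + Dx^3  (order 3).
h: a_k = 0, -3, -3/2, 9/2, 9/8, -81/40, -27/80, 243/560, …
ICs: h(0) = 0, h′(0) = -3, h′′(0) = -3.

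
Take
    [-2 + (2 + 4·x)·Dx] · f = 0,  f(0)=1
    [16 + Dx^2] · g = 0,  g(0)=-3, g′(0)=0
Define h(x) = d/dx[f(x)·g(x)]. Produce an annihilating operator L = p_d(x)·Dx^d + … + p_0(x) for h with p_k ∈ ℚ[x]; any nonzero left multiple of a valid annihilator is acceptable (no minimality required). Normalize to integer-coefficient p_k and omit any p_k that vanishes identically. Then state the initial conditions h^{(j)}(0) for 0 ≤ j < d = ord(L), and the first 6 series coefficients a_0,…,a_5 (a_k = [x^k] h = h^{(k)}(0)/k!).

f: a_k = 1, 1, -1/2, 1/2, -5/8, 7/8, …
g: a_k = -3, 0, 24, 0, -32, 0, …
L₀ := L_f ⊗_s L_g (sym. prod.), ord ≤ 2.
h=h₀': d/dx-closure on L₀ ⇒ L.
L = (413 + 2688·x + 6784·x^2 + 8192·x^3 + 4096·x^4) + (-26 - 180·x - 384·x^2 - 256·x^3)·Dx + (19 + 140·x + 396·x^2 + 512·x^3 + 256·x^4)·Dx^2  (order 2).
h: a_k = -3, 51, 135/2, -337/2, -905/8, 5281/40, …
ICs: h(0) = -3, h′(0) = 51.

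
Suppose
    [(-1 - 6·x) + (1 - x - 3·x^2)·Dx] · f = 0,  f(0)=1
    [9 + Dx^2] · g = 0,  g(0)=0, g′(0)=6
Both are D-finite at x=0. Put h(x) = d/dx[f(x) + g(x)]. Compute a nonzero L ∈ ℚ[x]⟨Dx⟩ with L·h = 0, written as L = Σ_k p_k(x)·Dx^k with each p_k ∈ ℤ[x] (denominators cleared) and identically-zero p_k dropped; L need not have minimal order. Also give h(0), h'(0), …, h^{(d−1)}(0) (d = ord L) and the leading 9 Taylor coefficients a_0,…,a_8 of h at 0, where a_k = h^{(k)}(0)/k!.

f: a_k = 1, 1, 4, 7, 19, 40, 97, 217, 508, …
g: a_k = 0, 6, 0, -9, 0, 81/20, 0, -243/280, 0, …
h₀=f+g: left-lcm gives L₀, ord ≤ 3.
Derive L from L₀ (diff closure).
L = (1584 + 7614·x + 25326·x^2 + 15390·x^3 + 26730·x^4 + 13122·x^5 + 13122·x^6) + (-153 - 819·x + 918·x^2 + 2133·x^3 + 1620·x^4 + 3645·x^5 + 5103·x^6 + 4374·x^7)·Dx + (176 + 846·x + 2814·x^2 + 1710·x^3 + 2970·x^4 + 1458·x^5 + 1458·x^6)·Dx^2 + (-17 - 91·x + 102·x^2 + 237·x^3 + 180·x^4 + 405·x^5 + 567·x^6 + 486·x^7)·Dx^3  (order 3).
h: a_k = 7, 8, -6, 76, 881/4, 582, 60517/40, 4064, 23367627/2240, …
ICs: h(0) = 7, h′(0) = 8, h′′(0) = -12.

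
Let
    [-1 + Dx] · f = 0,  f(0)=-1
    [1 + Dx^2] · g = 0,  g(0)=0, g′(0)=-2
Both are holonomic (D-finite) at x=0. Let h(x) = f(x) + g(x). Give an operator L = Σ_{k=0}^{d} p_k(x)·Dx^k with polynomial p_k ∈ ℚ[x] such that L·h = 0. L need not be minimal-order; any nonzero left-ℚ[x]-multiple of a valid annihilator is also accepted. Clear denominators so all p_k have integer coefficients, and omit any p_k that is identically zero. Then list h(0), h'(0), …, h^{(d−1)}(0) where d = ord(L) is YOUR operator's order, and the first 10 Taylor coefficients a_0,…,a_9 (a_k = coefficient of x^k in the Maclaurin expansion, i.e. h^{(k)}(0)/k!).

L = -1 + Dx - Dx^2 + Dx^3  (order 3).
h: a_k = -1, -3, -1/2, 1/6, -1/24, -1/40, -1/720, 1/5040, -1/40320, -1/120960, …
ICs: h(0) = -1, h′(0) = -3, h′′(0) = -1.

f: a_k = -1, -1, -1/2, -1/6, -1/24, -1/120, -1/720, -1/5040, -1/40320, -1/362880, …
g: a_k = 0, -2, 0, 1/3, 0, -1/60, 0, 1/2520, 0, -1/181440, …
Sum ⇒ L₀ = lclm(L_f,L_g) in ℚ(x)⟨Dx⟩.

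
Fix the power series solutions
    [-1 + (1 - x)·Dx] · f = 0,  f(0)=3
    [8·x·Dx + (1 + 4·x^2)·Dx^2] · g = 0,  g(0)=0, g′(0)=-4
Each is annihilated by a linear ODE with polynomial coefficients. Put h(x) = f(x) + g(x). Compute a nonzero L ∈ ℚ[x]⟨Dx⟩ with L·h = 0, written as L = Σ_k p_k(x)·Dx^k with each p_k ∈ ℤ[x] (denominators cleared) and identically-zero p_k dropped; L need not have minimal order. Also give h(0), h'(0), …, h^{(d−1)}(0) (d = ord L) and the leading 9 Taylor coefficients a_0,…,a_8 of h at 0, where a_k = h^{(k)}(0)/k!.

L = (-8 + 32·x + 96·x^2)·Dx + (7 - 8·x - 20·x^2 + 96·x^3)·Dx^2 + (-1 - 3·x - 12·x^3 + 16·x^4)·Dx^3  (order 3).
h: a_k = 3, -1, 3, 25/3, 3, -49/5, 3, 277/7, 3, …
ICs: h(0) = 3, h′(0) = -1, h′′(0) = 6.

f: a_k = 3, 3, 3, 3, 3, 3, 3, 3, 3, …
g: a_k = 0, -4, 0, 16/3, 0, -64/5, 0, 256/7, 0, …
Sum ⇒ L₀ = lclm(L_f,L_g) in ℚ(x)⟨Dx⟩.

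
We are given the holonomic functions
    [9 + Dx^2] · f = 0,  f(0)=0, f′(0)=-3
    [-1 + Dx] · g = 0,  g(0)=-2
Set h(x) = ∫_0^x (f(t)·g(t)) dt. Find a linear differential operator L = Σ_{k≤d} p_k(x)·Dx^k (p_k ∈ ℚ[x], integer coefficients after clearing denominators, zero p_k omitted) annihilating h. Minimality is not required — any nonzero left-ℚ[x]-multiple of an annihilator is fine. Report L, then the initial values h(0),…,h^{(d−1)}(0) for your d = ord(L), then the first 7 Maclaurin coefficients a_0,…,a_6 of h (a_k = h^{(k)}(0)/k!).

f: a_k = 0, -3, 0, 9/2, 0, -81/40, 0, …
g: a_k = -2, -2, -1, -1/3, -1/12, -1/60, -1/360, …
Sym-product of L_f,L_g gives L₀ (≤ ord 2).
∫: right-multiply L₀ by Dx.
L = 10·Dx - 2·Dx^2 + Dx^3  (order 3).
h: a_k = 0, 0, 3, 2, -3/2, -8/5, -1/30, …
ICs: h(0) = 0, h′(0) = 0, h′′(0) = 6.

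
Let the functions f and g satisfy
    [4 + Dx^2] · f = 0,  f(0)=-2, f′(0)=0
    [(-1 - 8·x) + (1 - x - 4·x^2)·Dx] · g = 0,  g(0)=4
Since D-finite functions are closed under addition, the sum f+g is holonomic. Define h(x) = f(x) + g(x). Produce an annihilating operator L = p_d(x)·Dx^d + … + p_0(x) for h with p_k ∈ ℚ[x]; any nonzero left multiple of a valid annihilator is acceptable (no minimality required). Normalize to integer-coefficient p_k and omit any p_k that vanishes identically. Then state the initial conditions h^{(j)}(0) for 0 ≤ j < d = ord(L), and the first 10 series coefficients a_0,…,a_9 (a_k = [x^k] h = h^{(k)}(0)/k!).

f: a_k = -2, 0, 4, 0, -4/3, 0, 8/45, 0, -4/315, 0, …
g: a_k = 4, 4, 20, 36, 116, 260, 724, 1764, 4660, 11716, …
Weyl lclm of L_f,L_g ⇒ L₀ (ord ≤ 3).
L = (-116 - 1008·x - 968·x^2 - 2688·x^3 - 640·x^4 - 1024·x^5) + (28 + 4·x - 8·x^2 - 200·x^3 - 480·x^4 - 384·x^5 - 512·x^6)·Dx + (-29 - 252·x - 242·x^2 - 672·x^3 - 160·x^4 - 256·x^5)·Dx^2 + (7 + x - 2·x^2 - 50·x^3 - 120·x^4 - 96·x^5 - 128·x^6)·Dx^3  (order 3).
h: a_k = 2, 4, 24, 36, 344/3, 260, 32588/45, 1764, 1467896/315, 11716, …
ICs: h(0) = 2, h′(0) = 4, h′′(0) = 48.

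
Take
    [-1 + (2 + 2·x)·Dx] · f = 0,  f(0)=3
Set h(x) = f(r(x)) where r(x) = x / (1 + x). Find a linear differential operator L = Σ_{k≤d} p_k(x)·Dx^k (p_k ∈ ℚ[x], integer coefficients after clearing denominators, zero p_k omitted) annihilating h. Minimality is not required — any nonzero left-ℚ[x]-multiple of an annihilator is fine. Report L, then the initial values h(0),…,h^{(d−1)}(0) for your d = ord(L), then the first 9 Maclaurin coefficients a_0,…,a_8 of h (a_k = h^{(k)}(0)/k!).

f: a_k = 3, 3/2, -3/8, 3/16, -15/128, 21/256, -63/1024, 99/2048, -1287/32768, …
L₀ from L_f via x↦r, Dx↦r'^{-1}Dx.
L = -1 + (2 + 6·x + 4·x^2)·Dx  (order 1).
h: a_k = 3, 3/2, -15/8, 39/16, -423/128, 1197/256, -7059/1024, 21615/2048, -547383/32768, …
ICs: h(0) = 3.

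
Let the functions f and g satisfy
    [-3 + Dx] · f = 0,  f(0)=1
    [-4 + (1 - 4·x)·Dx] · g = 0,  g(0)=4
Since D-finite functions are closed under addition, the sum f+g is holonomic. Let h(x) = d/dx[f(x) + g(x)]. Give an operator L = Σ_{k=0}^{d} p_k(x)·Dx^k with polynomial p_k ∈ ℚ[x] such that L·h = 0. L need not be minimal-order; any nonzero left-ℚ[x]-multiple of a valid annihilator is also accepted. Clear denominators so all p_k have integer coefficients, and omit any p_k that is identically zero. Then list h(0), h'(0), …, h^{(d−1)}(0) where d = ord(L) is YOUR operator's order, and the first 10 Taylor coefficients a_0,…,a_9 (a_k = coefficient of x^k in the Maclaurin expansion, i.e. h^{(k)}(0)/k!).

f: a_k = 1, 3, 9/2, 9/2, 27/8, 81/40, 81/80, 243/560, 729/4480, 243/4480, …
g: a_k = 4, 16, 64, 256, 1024, 4096, 16384, 65536, 262144, 1048576, …
L₀ := lclm(L_f,L_g); ord L₀ ≤ 1+1.
h₀' ⇒ L via d/dx closure of L₀.
L = (216 + 288·x) + (-87 - 72·x + 144·x^2)·Dx + (5 - 8·x - 48·x^2)·Dx^2  (order 2).
h: a_k = 19, 137, 1563/2, 8219/2, 163921/8, 3932403/40, 36700403/80, 1174405849/560, 42278586507/4480, 187904819929/4480, …
ICs: h(0) = 19, h′(0) = 137.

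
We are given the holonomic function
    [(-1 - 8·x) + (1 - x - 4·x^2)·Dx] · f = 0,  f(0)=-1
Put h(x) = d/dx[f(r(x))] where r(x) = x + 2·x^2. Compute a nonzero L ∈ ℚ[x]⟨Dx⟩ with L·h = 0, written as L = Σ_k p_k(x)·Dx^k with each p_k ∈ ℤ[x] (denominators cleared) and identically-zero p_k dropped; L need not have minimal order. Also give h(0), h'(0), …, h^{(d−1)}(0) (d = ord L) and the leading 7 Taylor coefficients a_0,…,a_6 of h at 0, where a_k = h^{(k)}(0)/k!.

L = (14 + 20·x + 120·x^2 + 320·x^3 + 320·x^4) + (-1 - 3·x + 10·x^2 + 40·x^3 + 80·x^4 + 64·x^5)·Dx  (order 1).
h: a_k = -1, -14, -87, -412, -2025, -9594, -42987, …
ICs: h(0) = -1.

f: a_k = -1, -1, -5, -9, -29, -65, -181, …
f∘r: x↦r, Dx↦Dx/r' in L_f ⇒ L₀.
h=h₀': d/dx-closure on L₀ ⇒ L.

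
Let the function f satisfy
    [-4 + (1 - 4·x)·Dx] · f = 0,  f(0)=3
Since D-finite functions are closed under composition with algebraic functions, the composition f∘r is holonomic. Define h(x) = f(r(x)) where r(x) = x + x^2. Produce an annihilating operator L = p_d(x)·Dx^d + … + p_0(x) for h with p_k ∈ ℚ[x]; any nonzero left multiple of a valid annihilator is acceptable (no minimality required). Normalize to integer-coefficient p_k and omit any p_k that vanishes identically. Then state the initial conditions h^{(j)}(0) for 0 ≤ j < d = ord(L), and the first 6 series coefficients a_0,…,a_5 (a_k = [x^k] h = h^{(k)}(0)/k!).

f: a_k = 3, 12, 48, 192, 768, 3072, …
f∘r: x↦r, Dx↦Dx/r' in L_f ⇒ L₀.
L = (4 + 8·x) + (-1 + 4·x + 4·x^2)·Dx  (order 1).
h: a_k = 3, 12, 60, 288, 1392, 6720, …
ICs: h(0) = 3.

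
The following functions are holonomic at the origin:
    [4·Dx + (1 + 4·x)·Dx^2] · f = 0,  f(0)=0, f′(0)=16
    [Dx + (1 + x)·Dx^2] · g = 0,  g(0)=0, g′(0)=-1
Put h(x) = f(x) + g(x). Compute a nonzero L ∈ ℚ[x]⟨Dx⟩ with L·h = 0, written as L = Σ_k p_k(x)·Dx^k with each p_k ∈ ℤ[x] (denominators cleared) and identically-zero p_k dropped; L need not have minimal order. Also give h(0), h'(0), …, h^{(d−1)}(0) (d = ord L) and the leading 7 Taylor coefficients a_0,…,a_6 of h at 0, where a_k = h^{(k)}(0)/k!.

L = 8·Dx + (10 + 16·x)·Dx^2 + (1 + 5·x + 4·x^2)·Dx^3  (order 3).
h: a_k = 0, 15, -63/2, 85, -1023/4, 819, -5461/2, …
ICs: h(0) = 0, h′(0) = 15, h′′(0) = -63.

f: a_k = 0, 16, -32, 256/3, -256, 4096/5, -8192/3, …
g: a_k = 0, -1, 1/2, -1/3, 1/4, -1/5, 1/6, …
Weyl lclm of L_f,L_g ⇒ L₀ (ord ≤ 4).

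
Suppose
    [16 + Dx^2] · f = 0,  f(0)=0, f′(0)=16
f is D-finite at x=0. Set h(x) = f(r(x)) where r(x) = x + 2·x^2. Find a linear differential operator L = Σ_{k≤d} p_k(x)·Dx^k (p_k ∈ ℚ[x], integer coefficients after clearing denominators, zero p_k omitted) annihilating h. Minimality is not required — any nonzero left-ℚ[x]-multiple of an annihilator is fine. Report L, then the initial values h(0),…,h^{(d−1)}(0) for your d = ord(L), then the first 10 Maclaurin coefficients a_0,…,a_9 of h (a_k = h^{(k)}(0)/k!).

L = (16 + 192·x + 768·x^2 + 1024·x^3) - 4·Dx + (1 + 4·x)·Dx^2  (order 2).
h: a_k = 0, 16, 32, -128/3, -256, -7168/15, 0, 425984/315, 114688/45, 4653056/2835, …
ICs: h(0) = 0, h′(0) = 16.

f: a_k = 0, 16, 0, -128/3, 0, 512/15, 0, -4096/315, 0, 8192/2835, …
Change of var in L_f (x↦r) gives L₀.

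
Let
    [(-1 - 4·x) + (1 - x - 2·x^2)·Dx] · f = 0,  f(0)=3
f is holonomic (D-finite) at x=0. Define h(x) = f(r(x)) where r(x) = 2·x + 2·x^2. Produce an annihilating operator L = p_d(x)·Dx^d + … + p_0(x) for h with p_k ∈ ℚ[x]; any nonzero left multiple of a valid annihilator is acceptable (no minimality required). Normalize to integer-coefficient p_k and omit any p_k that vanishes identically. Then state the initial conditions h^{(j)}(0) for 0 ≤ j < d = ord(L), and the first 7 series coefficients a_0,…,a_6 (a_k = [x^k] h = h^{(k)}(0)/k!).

f: a_k = 3, 3, 9, 15, 33, 63, 129, …
f∘r: x↦r, Dx↦Dx/r' in L_f ⇒ L₀.
L = (2 + 20·x + 48·x^2 + 32·x^3) + (-1 + 2·x + 10·x^2 + 16·x^3 + 8·x^4)·Dx  (order 1).
h: a_k = 3, 6, 42, 192, 924, 4488, 21624, …
ICs: h(0) = 3.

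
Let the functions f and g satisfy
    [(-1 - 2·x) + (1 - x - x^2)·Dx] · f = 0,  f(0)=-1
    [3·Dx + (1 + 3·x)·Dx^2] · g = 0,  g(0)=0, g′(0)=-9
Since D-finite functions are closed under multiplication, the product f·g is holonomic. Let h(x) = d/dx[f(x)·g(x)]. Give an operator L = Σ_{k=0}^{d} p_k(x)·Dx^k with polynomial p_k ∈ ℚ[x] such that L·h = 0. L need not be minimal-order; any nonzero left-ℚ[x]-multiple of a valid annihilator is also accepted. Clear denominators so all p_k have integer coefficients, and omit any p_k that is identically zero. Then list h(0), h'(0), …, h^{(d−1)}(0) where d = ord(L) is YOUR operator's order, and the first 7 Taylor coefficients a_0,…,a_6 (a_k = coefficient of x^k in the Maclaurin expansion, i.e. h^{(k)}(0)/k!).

L = (102 + 270·x + 324·x^2) + (-3 + 93·x + 324·x^2 + 252·x^3)·Dx + (-5 - 22·x - 4·x^2 + 63·x^3 + 36·x^4)·Dx^2  (order 2).
h: a_k = 9, -9, 189/2, -135, 2871/4, -7641/5, 115659/20, …
ICs: h(0) = 9, h′(0) = -9.

f: a_k = -1, -1, -2, -3, -5, -8, -13, …
g: a_k = 0, -9, 27/2, -27, 243/4, -729/5, 729/2, …
L₀ := L_f ⊗_s L_g (sym. prod.), ord ≤ 2.
Derive L from L₀ (diff closure).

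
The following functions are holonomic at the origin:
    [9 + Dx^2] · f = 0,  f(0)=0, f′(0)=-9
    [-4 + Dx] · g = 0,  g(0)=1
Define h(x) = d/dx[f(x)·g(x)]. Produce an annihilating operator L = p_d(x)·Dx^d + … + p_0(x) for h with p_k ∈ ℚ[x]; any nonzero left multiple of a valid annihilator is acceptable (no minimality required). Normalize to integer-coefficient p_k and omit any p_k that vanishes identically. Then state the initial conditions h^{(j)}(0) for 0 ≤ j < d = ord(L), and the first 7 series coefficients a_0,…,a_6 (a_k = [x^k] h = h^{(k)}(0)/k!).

f: a_k = 0, -9, 0, 27/2, 0, -243/40, 0, …
g: a_k = 1, 4, 8, 32/3, 32/3, 128/15, 256/45, …
L₀ := L_f ⊗_s L_g (sym. prod.), ord ≤ 2.
Differentiate: ansatz ord ≤ ord L₀ ⇒ L.
L = 25 - 8·Dx + Dx^2  (order 2).
h: a_k = -9, -72, -351/2, -168, 237/8, 1287/5, 25481/80, …
ICs: h(0) = -9, h′(0) = -72.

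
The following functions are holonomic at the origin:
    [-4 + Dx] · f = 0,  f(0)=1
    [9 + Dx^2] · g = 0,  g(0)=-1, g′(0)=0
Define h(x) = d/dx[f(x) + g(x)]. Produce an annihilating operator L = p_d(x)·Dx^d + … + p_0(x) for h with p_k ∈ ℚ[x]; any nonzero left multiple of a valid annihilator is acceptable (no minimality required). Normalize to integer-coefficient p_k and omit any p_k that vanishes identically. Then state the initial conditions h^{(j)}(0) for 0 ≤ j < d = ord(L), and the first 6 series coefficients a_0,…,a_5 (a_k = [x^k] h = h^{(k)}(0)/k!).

L = 36 - 9·Dx + 4·Dx^2 - Dx^3  (order 3).
h: a_k = 4, 25, 32, 175/6, 128/3, 965/24, …
ICs: h(0) = 4, h′(0) = 25, h′′(0) = 64.

f: a_k = 1, 4, 8, 32/3, 32/3, 128/15, …
g: a_k = -1, 0, 9/2, 0, -27/8, 0, …
f+g: L₀ = lclm(L_f,L_g), ord ≤ 1+2.
Differentiate: ansatz ord ≤ ord L₀ ⇒ L.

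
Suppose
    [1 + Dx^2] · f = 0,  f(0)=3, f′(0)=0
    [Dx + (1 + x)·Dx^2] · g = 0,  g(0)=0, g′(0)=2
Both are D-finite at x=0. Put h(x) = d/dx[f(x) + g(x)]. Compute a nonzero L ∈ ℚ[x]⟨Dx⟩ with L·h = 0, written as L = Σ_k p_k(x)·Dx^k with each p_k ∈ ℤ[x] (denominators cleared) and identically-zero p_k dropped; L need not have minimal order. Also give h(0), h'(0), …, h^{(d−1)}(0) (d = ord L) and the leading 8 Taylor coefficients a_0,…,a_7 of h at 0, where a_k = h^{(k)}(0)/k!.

L = (7 + 2·x + x^2) + (3 + 5·x + 3·x^2 + x^3)·Dx + (7 + 2·x + x^2)·Dx^2 + (3 + 5·x + 3·x^2 + x^3)·Dx^3  (order 3).
h: a_k = 2, -5, 2, -3/2, 2, -81/40, 2, -3359/1680, …
ICs: h(0) = 2, h′(0) = -5, h′′(0) = 4.

f: a_k = 3, 0, -3/2, 0, 1/8, 0, -1/240, 0, …
g: a_k = 0, 2, -1, 2/3, -1/2, 2/5, -1/3, 2/7, …
f+g: L₀ = lclm(L_f,L_g), ord ≤ 2+2.
h₀' ⇒ L via d/dx closure of L₀.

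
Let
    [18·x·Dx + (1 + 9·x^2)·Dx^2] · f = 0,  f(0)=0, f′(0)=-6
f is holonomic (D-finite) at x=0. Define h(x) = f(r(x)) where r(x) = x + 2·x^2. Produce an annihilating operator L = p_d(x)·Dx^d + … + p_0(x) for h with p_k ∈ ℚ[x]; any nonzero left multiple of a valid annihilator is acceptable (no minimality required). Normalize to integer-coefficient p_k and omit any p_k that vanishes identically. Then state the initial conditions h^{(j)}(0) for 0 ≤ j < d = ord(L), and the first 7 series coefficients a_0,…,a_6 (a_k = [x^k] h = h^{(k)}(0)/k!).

L = (-4 + 18·x + 144·x^2 + 432·x^3 + 432·x^4)·Dx + (1 + 4·x + 9·x^2 + 72·x^3 + 180·x^4 + 144·x^5)·Dx^2  (order 2).
h: a_k = 0, -6, -12, 18, 108, 594/5, -828, …
ICs: h(0) = 0, h′(0) = -6.

f: a_k = 0, -6, 0, 18, 0, -486/5, 0, …
h₀=f(r): pull back L_f along r ⇒ L₀.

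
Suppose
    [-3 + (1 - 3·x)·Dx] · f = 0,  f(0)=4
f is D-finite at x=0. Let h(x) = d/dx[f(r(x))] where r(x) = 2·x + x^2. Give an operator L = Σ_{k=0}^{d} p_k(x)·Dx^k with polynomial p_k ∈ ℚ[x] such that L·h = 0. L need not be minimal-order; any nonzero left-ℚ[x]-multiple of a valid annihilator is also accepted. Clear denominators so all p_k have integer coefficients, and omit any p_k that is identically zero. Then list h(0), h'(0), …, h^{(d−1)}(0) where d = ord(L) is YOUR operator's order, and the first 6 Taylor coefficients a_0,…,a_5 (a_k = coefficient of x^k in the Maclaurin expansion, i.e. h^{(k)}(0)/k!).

L = (13 + 18·x + 9·x^2) + (-1 + 5·x + 9·x^2 + 3·x^3)·Dx  (order 1).
h: a_k = 24, 312, 3024, 26064, 210600, 1633608, …
ICs: h(0) = 24.

f: a_k = 4, 12, 36, 108, 324, 972, …
f∘r: x↦r, Dx↦Dx/r' in L_f ⇒ L₀.
h₀' ⇒ L via d/dx closure of L₀.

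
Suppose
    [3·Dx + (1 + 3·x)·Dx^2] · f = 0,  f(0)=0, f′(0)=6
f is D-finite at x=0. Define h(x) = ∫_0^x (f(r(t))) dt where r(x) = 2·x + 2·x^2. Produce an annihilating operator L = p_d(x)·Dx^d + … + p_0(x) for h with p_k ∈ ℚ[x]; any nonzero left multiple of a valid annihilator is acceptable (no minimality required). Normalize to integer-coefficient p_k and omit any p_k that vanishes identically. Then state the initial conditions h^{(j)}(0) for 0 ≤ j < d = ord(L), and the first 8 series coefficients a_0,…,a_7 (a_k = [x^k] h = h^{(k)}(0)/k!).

L = (4 + 12·x + 12·x^2)·Dx^2 + (1 + 8·x + 18·x^2 + 12·x^3)·Dx^3  (order 3).
h: a_k = 0, 0, 6, -8, 18, -252/5, 792/5, -3744/7, …
ICs: h(0) = 0, h′(0) = 0, h′′(0) = 12.

f: a_k = 0, 6, -9, 18, -81/2, 486/5, -243, 4374/7, …
Change of var in L_f (x↦r) gives L₀.
h=∫₀ˣh₀: take L = L₀·Dx.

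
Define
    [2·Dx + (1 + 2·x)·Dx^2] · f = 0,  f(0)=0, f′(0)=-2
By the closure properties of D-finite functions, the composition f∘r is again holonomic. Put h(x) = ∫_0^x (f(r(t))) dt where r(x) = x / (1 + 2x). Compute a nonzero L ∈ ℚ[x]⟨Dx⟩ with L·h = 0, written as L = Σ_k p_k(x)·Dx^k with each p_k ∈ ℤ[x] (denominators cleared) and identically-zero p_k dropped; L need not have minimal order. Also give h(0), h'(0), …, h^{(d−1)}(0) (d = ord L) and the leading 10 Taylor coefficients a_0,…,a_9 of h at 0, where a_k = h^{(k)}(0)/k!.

L = (6 + 16·x)·Dx^2 + (1 + 6·x + 8·x^2)·Dx^3  (order 3).
h: a_k = 0, 0, -1, 2, -14/3, 12, -496/15, 96, -2032/7, 2720/3, …
ICs: h(0) = 0, h′(0) = 0, h′′(0) = -2.

f: a_k = 0, -2, 2, -8/3, 4, -32/5, 32/3, -128/7, 32, -512/9, …
h₀=f(r): pull back L_f along r ⇒ L₀.
Integrate: L := L₀·Dx.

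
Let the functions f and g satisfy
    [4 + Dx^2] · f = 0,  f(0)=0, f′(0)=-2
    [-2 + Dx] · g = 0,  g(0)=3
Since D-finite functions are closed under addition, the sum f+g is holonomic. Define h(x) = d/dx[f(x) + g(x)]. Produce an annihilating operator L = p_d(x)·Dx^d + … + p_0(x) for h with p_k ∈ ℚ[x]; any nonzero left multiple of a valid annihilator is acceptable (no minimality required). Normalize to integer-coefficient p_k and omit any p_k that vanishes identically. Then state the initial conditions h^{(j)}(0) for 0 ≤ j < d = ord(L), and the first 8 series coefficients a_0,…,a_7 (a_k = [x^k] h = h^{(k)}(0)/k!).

f: a_k = 0, -2, 0, 4/3, 0, -4/15, 0, 8/315, …
g: a_k = 3, 6, 6, 4, 2, 4/5, 4/15, 8/105, …
f+g: L₀ = lclm(L_f,L_g), ord ≤ 2+1.
Derive L from L₀ (diff closure).
L = 8 - 4·Dx + 2·Dx^2 - Dx^3  (order 3).
h: a_k = 4, 12, 16, 8, 8/3, 8/5, 32/45, 16/105, …
ICs: h(0) = 4, h′(0) = 12, h′′(0) = 32.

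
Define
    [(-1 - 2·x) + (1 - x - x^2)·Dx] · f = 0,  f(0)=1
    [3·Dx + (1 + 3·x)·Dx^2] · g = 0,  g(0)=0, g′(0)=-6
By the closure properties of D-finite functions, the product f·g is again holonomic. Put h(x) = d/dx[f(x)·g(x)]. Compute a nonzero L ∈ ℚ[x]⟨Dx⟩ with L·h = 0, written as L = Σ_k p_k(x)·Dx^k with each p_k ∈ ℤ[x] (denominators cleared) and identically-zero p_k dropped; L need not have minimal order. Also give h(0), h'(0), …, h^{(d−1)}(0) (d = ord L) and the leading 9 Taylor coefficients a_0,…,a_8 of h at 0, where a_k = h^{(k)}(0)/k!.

f: a_k = 1, 1, 2, 3, 5, 8, 13, 21, 34, …
g: a_k = 0, -6, 9, -18, 81/2, -486/5, 243, -4374/7, 6561/4, …
h₀=f·g: eliminate ⇒ L₀, order ≤ 1·2.
Derive L from L₀ (diff closure).
L = (102 + 270·x + 324·x^2) + (-3 + 93·x + 324·x^2 + 252·x^3)·Dx + (-5 - 22·x - 4·x^2 + 63·x^3 + 36·x^4)·Dx^2  (order 2).
h: a_k = -6, 6, -63, 90, -957/2, 5094/5, -38553/10, 352602/35, -923697/28, …
ICs: h(0) = -6, h′(0) = 6.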